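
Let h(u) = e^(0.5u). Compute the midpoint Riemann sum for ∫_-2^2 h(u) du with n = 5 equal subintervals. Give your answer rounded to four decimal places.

4.6696

Δu = (2 − (-2))/5 = 0.8.
Midpoints: -1.6, -0.8, 0, 0.8, 1.6.
h(-1.6) ≈ 0.4493, h(-0.8) ≈ 0.6703, h(0) ≈ 1.0000, h(0.8) ≈ 1.4918, h(1.6) ≈ 2.2255.
Sum = Δu · [h(-1.6) + h(-0.8) + h(0) + h(0.8) + h(1.6)].
Sum ≈ 4.6696.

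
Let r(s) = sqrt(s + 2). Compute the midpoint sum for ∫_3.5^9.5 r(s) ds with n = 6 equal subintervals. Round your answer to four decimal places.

Δs = (9.5 − 3.5)/6 = 1.
Midpoints: 4, 5, 6, 7, 8, 9.
r(4) ≈ 2.4495, r(5) ≈ 2.6458, r(6) ≈ 2.8284, r(7) ≈ 3.0000, r(8) ≈ 3.1623, r(9) ≈ 3.3166.
Sum = Δs · [r(4) + r(5) + r(6) + ...].
Sum ≈ 17.4026.

17.4026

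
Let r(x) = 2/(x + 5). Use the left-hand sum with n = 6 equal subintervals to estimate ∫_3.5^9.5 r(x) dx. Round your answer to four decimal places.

Δx = (9.5 − 3.5)/6 = 1.
Left endpoints: 3.5, 4.5, 5.5, 6.5, 7.5, 8.5.
r(3.5) = 4/17, r(4.5) = 4/19, r(5.5) = 4/21, r(6.5) = 4/23, r(7.5) = 0.16, r(8.5) = 4/27.
Sum = Δx · [r(3.5) + r(4.5) + r(5.5) + ...].
Sum ≈ 1.1184.

1.1184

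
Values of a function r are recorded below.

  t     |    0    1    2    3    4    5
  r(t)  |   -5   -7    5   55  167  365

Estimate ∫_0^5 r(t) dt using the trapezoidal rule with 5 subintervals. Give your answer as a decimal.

Δt = 1.
T_5 = (1/2)·[(-5) + 2·(-7) + 2·5 + 2·55 + 2·167 + 365] = 400.

400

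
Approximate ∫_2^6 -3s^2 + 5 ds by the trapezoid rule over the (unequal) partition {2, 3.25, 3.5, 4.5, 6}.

-191.171875

Subinterval widths: 1.25, 0.25, 1, 1.5.
f(2) = -7, f(3.25) = -26.6875, f(3.5) = -31.75, f(4.5) = -55.75, f(6) = -103.
On each subinterval the trapezoid contributes (Δs_i/2)·[f(s_{i-1}) + f(s_i)].
Sum = -191.171875.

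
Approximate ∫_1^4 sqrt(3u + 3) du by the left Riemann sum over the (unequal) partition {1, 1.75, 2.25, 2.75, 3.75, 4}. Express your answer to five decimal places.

9.13234

Subinterval widths: 0.75, 0.5, 0.5, 1, 0.25.
Left endpoints: 1, 1.75, 2.25, 2.75, 3.75.
f(1) ≈ 2.44949, f(1.75) ≈ 2.87228, f(2.25) ≈ 3.12250, f(2.75) ≈ 3.35410, f(3.75) ≈ 3.77492.
Sum = Σ Δu_i · f(u_i).
Sum ≈ 9.13234.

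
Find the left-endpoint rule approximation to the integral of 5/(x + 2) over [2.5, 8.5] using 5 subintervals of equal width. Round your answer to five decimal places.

4.64143

Δx = (8.5 − 2.5)/5 = 1.2.
Left endpoints: 2.5, 3.7, 4.9, 6.1, 7.3.
f(2.5) = 10/9, f(3.7) = 50/57, f(4.9) = 50/69, f(6.1) = 50/81, f(7.3) = 50/93.
Sum = Δx · [f(2.5) + f(3.7) + f(4.9) + f(6.1) + f(7.3)].
Sum ≈ 4.64143.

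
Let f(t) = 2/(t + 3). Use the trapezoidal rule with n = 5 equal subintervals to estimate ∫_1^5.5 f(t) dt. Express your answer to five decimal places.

1.51407

Δt = (5.5 − 1)/5 = 0.9.
f(1) = 0.5, f(1.9) = 20/49, f(2.8) = 10/29, f(3.7) = 20/67, f(4.6) = 5/19, f(5.5) = 4/17.
T_5 = (Δt/2)·[f(t_0) + 2f(t_1) + ... + 2f(t_{4}) + f(t_5)].
Sum ≈ 1.51407.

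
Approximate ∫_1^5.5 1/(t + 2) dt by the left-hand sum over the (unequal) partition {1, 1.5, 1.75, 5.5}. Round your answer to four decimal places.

Subinterval widths: 0.5, 0.25, 3.75.
Left endpoints: 1, 1.5, 1.75.
f(1) = 1/3, f(1.5) = 2/7, f(1.75) = 4/15.
Sum = Σ Δt_i · f(t_i).
Sum ≈ 1.2381.

1.2381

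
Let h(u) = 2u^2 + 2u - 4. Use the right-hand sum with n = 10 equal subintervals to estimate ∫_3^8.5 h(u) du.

471.03375

Δu = (8.5 − 3)/10 = 0.55.
Right endpoints: 3.55, 4.1, 4.65, 5.2, 5.75, 6.3, 6.85, 7.4, 7.95, 8.5.
h(3.55) = 28.305, h(4.1) = 37.82, h(4.65) = 48.545, h(5.2) = 60.48, h(5.75) = 73.625, h(6.3) = 87.98, h(6.85) = 103.545, h(7.4) = 120.32, h(7.95) = 138.305, h(8.5) = 157.5.
Sum = Δu · [h(3.55) + h(4.1) + h(4.65) + ...].
Sum = 471.03375.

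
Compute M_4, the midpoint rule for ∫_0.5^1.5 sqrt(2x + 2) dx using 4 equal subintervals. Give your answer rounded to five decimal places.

Δx = (1.5 − 0.5)/4 = 0.25.
Midpoints: 0.625, 0.875, 1.125, 1.375.
f(0.625) ≈ 1.80278, f(0.875) ≈ 1.93649, f(1.125) ≈ 2.06155, f(1.375) ≈ 2.17945.
Sum = Δx · [f(0.625) + f(0.875) + f(1.125) + f(1.375)].
Sum ≈ 1.99507.

1.99507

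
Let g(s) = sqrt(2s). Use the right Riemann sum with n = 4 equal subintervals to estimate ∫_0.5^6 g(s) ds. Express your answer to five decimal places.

15.11329

Δs = (6 − 0.5)/4 = 1.375.
Right endpoints: 1.875, 3.25, 4.625, 6.
g(1.875) ≈ 1.93649, g(3.25) ≈ 2.54951, g(4.625) ≈ 3.04138, g(6) ≈ 3.46410.
Sum = Δs · [g(1.875) + g(3.25) + g(4.625) + g(6)].
Sum ≈ 15.11329.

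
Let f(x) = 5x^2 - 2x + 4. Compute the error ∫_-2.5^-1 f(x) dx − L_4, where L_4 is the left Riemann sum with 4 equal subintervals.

Exact integral: ∫_-2.5^-1 f(x) dx = 35.625.
L_4 = 41.28515625.
Error = 35.625 − 41.28515625 = -5.66015625.

-5.66015625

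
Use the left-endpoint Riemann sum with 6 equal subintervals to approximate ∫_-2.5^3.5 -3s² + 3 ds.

Δs = (3.5 − (-2.5))/6 = 1.
Left endpoints: -2.5, -1.5, -0.5, 0.5, 1.5, 2.5.
f(-2.5) = -15.75, f(-1.5) = -3.75, f(-0.5) = 2.25, f(0.5) = 2.25, f(1.5) = -3.75, f(2.5) = -15.75.
Sum = Δs · [f(-2.5) + f(-1.5) + f(-0.5) + ...].
Sum = -34.5.

-34.5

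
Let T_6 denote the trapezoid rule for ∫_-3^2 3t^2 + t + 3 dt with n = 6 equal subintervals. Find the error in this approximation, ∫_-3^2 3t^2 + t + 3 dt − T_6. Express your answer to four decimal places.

Exact integral: ∫_-3^2 f(t) dt = 47.5.
T_6 ≈ 49.236111.
Error ≈ 47.5 − 49.236111 ≈ -1.7361.

-1.7361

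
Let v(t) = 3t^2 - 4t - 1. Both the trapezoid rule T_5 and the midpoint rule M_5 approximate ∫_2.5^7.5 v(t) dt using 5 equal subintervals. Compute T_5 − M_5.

3.75

T_5 = 303.75.
M_5 = 300.
T_5 − M_5 = 3.75.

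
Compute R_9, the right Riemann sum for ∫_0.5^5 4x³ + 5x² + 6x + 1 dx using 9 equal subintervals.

1081.5

Δx = (5 − 0.5)/9 = 0.5.
Right endpoints: 1, 1.5, 2, 2.5, 3, 3.5, 4, 4.5, 5.
f(1) = 16, f(1.5) = 34.75, f(2) = 65, f(2.5) = 109.75, f(3) = 172, f(3.5) = 254.75, f(4) = 361, f(4.5) = 493.75, f(5) = 656.
Sum = Δx · [f(1) + f(1.5) + f(2) + ...].
Sum = 1081.5.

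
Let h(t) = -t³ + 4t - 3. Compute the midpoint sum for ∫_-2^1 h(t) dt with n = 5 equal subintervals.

-11.385

Δt = (1 − (-2))/5 = 0.6.
Midpoints: -1.7, -1.1, -0.5, 0.1, 0.7.
h(-1.7) = -4.887, h(-1.1) = -6.069, h(-0.5) = -4.875, h(0.1) = -2.601, h(0.7) = -0.543.
Sum = Δt · [h(-1.7) + h(-1.1) + h(-0.5) + h(0.1) + h(0.7)].
Sum = -11.385.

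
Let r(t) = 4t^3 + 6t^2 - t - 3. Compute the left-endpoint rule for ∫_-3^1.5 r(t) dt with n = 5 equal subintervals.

-61.56

Δt = (1.5 − (-3))/5 = 0.9.
Left endpoints: -3, -2.1, -1.2, -0.3, 0.6.
r(-3) = -54, r(-2.1) = -11.484, r(-1.2) = -0.072, r(-0.3) = -2.268, r(0.6) = -0.576.
Sum = Δt · [r(-3) + r(-2.1) + r(-1.2) + r(-0.3) + r(0.6)].
Sum = -61.56.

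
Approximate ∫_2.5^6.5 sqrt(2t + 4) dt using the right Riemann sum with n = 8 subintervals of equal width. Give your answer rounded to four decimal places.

Δt = (6.5 − 2.5)/8 = 0.5.
Right endpoints: 3, 3.5, 4, 4.5, 5, 5.5, 6, 6.5.
f(3) ≈ 3.1623, f(3.5) ≈ 3.3166, f(4) ≈ 3.4641, f(4.5) ≈ 3.6056, f(5) ≈ 3.7417, f(5.5) ≈ 3.8730, f(6) ≈ 4.0000, f(6.5) ≈ 4.1231.
Sum = Δt · [f(3) + f(3.5) + f(4) + ...].
Sum ≈ 14.6432.

14.6432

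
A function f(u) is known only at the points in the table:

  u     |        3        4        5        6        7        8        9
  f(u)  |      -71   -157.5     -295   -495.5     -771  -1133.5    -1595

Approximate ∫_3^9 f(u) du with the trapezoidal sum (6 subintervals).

-3685.5

Δu = 1.
T_6 = (1/2)·[(-71) + 2·(-157.5) + 2·(-295) + 2·(-495.5) + 2·(-771) + 2·(-1133.5) + (-1595)] = -3685.5.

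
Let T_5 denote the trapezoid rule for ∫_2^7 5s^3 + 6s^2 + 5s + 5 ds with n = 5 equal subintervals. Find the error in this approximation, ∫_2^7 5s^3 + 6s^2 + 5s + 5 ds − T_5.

Exact integral: ∫_2^7 f(s) ds = 3788.75.
T_5 = 3850.
Error = 3788.75 − 3850 = -61.25.

-61.25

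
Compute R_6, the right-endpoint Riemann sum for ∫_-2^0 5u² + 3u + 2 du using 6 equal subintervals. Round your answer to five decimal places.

9.18519

Δu = (0 − (-2))/6 = 1/3.
Right endpoints: -5/3, -4/3, -1, -2/3, -1/3, 0.
f(-5/3) = 98/9, f(-4/3) = 62/9, f(-1) = 4, f(-2/3) = 20/9, f(-1/3) = 14/9, f(0) = 2.
Sum = Δu · [f(-5/3) + f(-4/3) + f(-1) + ...].
Sum ≈ 9.18519.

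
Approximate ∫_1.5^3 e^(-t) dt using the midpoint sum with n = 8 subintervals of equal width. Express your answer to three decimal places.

0.173

Δt = (3 − 1.5)/8 = 0.1875.
Midpoints: 1.59375, 1.78125, 1.96875, 2.15625, 2.34375, 2.53125, 2.71875, 2.90625.
f(1.59375) ≈ 0.203, f(1.78125) ≈ 0.168, f(1.96875) ≈ 0.140, f(2.15625) ≈ 0.116, f(2.34375) ≈ 0.096, f(2.53125) ≈ 0.080, f(2.71875) ≈ 0.066, f(2.90625) ≈ 0.055.
Sum = Δt · [f(1.59375) + f(1.78125) + f(1.96875) + ...].
Sum ≈ 0.173.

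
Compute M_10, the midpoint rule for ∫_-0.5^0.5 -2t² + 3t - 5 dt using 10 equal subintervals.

-5.165

Δt = (0.5 − (-0.5))/10 = 0.1.
Midpoints: -0.45, -0.35, -0.25, -0.15, -0.05, 0.05, 0.15, 0.25, 0.35, 0.45.
f(-0.45) = -6.755, f(-0.35) = -6.295, f(-0.25) = -5.875, f(-0.15) = -5.495, f(-0.05) = -5.155, f(0.05) = -4.855, f(0.15) = -4.595, f(0.25) = -4.375, f(0.35) = -4.195, f(0.45) = -4.055.
Sum = Δt · [f(-0.45) + f(-0.35) + f(-0.25) + ...].
Sum = -5.165.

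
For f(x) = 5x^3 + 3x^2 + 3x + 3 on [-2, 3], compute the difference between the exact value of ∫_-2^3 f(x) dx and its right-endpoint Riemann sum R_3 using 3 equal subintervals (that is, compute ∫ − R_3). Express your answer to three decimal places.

-195.139

Exact integral: ∫_-2^3 f(x) dx = 138.75.
R_3 ≈ 333.88889.
Error ≈ 138.75 − 333.88889 ≈ -195.139.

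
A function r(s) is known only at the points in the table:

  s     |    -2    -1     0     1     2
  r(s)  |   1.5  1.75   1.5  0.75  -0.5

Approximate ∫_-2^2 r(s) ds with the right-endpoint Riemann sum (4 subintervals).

3.5

Δs = 1.
Sum = 1·[1.75 + 1.5 + 0.75 + (-0.5)] = 3.5.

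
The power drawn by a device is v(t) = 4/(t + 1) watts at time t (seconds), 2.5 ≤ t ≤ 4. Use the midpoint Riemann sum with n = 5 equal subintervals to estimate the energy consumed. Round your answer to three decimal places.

Δt = (4 − 2.5)/5 = 0.3.
Midpoints: 2.65, 2.95, 3.25, 3.55, 3.85.
v(2.65) = 80/73, v(2.95) = 80/79, v(3.25) = 16/17, v(3.55) = 80/91, v(3.85) = 80/97.
Sum = Δt · [v(2.65) + v(2.95) + v(3.25) + v(3.55) + v(3.85)].
Sum ≈ 1.426.

1.426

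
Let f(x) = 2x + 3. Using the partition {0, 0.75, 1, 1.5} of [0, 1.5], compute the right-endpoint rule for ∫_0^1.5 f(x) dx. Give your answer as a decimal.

7.625

Subinterval widths: 0.75, 0.25, 0.5.
Right endpoints: 0.75, 1, 1.5.
f(0.75) = 4.5, f(1) = 5, f(1.5) = 6.
Sum = Σ Δx_i · f(x_i).
Sum = 7.625.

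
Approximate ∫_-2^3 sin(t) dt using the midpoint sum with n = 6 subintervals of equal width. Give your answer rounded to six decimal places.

Δt = (3 − (-2))/6 = 5/6.
Midpoints: -19/12, -0.75, 1/12, 11/12, 1.75, 31/12.
f(-19/12) ≈ -0.999921, f(-0.75) ≈ -0.681639, f(1/12) ≈ 0.083237, f(11/12) ≈ 0.793578, f(1.75) ≈ 0.983986, f(31/12) ≈ 0.529711.
Sum = Δt · [f(-19/12) + f(-0.75) + f(1/12) + ...].
Sum ≈ 0.590793.

0.590793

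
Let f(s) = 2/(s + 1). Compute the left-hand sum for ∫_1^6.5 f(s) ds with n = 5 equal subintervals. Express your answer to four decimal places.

Δs = (6.5 − 1)/5 = 1.1.
Left endpoints: 1, 2.1, 3.2, 4.3, 5.4.
f(1) = 1, f(2.1) = 20/31, f(3.2) = 10/21, f(4.3) = 20/53, f(5.4) = 0.3125.
Sum = Δs · [f(1) + f(2.1) + f(3.2) + f(4.3) + f(5.4)].
Sum ≈ 3.0923.

3.0923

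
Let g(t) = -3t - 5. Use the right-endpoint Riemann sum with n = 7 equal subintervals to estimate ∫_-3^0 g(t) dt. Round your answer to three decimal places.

-3.429

Δt = (0 − (-3))/7 = 3/7.
Right endpoints: -18/7, -15/7, -12/7, -9/7, -6/7, -3/7, 0.
g(-18/7) = 19/7, g(-15/7) = 10/7, g(-12/7) = 1/7, g(-9/7) = -8/7, g(-6/7) = -17/7, g(-3/7) = -26/7, g(0) = -5.
Sum = Δt · [g(-18/7) + g(-15/7) + g(-12/7) + ...].
Sum ≈ -3.429.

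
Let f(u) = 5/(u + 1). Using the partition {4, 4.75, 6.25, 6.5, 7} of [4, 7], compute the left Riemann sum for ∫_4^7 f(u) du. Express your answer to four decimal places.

2.5601

Subinterval widths: 0.75, 1.5, 0.25, 0.5.
Left endpoints: 4, 4.75, 6.25, 6.5.
f(4) = 1, f(4.75) = 20/23, f(6.25) = 20/29, f(6.5) = 2/3.
Sum = Σ Δu_i · f(u_i).
Sum ≈ 2.5601.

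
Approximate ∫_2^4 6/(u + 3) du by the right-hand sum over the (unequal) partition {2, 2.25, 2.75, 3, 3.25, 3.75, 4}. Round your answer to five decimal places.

1.95618

Subinterval widths: 0.25, 0.5, 0.25, 0.25, 0.5, 0.25.
Right endpoints: 2.25, 2.75, 3, 3.25, 3.75, 4.
f(2.25) = 8/7, f(2.75) = 24/23, f(3) = 1, f(3.25) = 0.96, f(3.75) = 8/9, f(4) = 6/7.
Sum = Σ Δu_i · f(u_i).
Sum ≈ 1.95618.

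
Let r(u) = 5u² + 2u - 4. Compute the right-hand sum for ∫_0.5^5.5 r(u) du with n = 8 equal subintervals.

Δu = (5.5 − 0.5)/8 = 0.625.
Right endpoints: 1.125, 1.75, 2.375, 3, 3.625, 4.25, 4.875, 5.5.
r(1.125) = 4.578125, r(1.75) = 14.8125, r(2.375) = 28.953125, r(3) = 47, r(3.625) = 68.953125, r(4.25) = 94.8125, r(4.875) = 124.578125, r(5.5) = 158.25.
Sum = Δu · [r(1.125) + r(1.75) + r(2.375) + ...].
Sum = 338.7109375.

338.7109375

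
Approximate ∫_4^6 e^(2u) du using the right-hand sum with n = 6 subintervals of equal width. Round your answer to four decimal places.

109452.9762

Δu = (6 − 4)/6 = 1/3.
Right endpoints: 13/3, 14/3, 5, 16/3, 17/3, 6.
f(13/3) ≈ 5806.1133, f(14/3) ≈ 11308.7646, f(5) ≈ 22026.4658, f(16/3) ≈ 42901.6972, f(17/3) ≈ 83561.0961, f(6) ≈ 162754.7914.
Sum = Δu · [f(13/3) + f(14/3) + f(5) + ...].
Sum ≈ 109452.9762.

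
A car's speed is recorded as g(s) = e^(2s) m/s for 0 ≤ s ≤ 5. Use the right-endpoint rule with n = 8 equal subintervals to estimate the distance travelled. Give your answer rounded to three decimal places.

19293.635

Δs = (5 − 0)/8 = 0.625.
Right endpoints: 0.625, 1.25, 1.875, 2.5, 3.125, 3.75, 4.375, 5.
g(0.625) ≈ 3.490, g(1.25) ≈ 12.182, g(1.875) ≈ 42.521, g(2.5) ≈ 148.413, g(3.125) ≈ 518.013, g(3.75) ≈ 1808.042, g(4.375) ≈ 6310.688, g(5) ≈ 22026.466.
Sum = Δs · [g(0.625) + g(1.25) + g(1.875) + ...].
Sum ≈ 19293.635.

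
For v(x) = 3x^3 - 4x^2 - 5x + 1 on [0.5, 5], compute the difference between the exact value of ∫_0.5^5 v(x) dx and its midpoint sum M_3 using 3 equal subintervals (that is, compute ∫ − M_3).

Exact integral: ∫_0.5^5 v(x) dx = 244.828125.
M_3 = 227.3203125.
Error = 244.828125 − 227.3203125 = 17.5078125.

17.5078125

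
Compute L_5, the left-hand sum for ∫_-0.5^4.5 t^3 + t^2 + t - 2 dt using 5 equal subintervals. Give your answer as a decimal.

80.625

Δt = (4.5 − (-0.5))/5 = 1.
Left endpoints: -0.5, 0.5, 1.5, 2.5, 3.5.
f(-0.5) = -2.375, f(0.5) = -1.125, f(1.5) = 5.125, f(2.5) = 22.375, f(3.5) = 56.625.
Sum = Δt · [f(-0.5) + f(0.5) + f(1.5) + f(2.5) + f(3.5)].
Sum = 80.625.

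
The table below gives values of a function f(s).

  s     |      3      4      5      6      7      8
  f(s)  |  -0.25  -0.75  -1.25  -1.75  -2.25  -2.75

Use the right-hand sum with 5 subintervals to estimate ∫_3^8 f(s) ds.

-8.75

Δs = 1.
Sum = 1·[(-0.75) + (-1.25) + (-1.75) + (-2.25) + (-2.75)] = -8.75.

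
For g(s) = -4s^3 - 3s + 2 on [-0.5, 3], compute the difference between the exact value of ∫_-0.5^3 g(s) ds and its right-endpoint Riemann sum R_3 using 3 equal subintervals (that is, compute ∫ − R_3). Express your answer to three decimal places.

Exact integral: ∫_-0.5^3 g(s) ds = -87.0625.
R_3 ≈ -168.38889.
Error ≈ -87.0625 − (-168.38889) ≈ 81.326.

81.326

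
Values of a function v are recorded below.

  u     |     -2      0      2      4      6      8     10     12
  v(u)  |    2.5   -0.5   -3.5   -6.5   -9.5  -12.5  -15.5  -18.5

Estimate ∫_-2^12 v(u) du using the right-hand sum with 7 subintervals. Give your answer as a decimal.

Δu = 2.
Sum = 2·[(-0.5) + (-3.5) + (-6.5) + (-9.5) + (-12.5) + (-15.5) + (-18.5)] = -133.

-133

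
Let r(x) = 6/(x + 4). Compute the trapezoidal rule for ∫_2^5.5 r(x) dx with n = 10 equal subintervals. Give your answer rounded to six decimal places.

Δx = (5.5 − 2)/10 = 0.35.
r(2) = 1, r(2.35) = 120/127, r(2.7) = 60/67, r(3.05) = 40/47, r(3.4) = 30/37, r(3.75) = 24/31, r(4.1) = 20/27, r(4.45) = 120/169, r(4.8) = 15/22, r(5.15) = 40/61, r(5.5) = 12/19.
T_10 = (Δx/2)·[r(x_0) + 2r(x_1) + ... + 2r(x_{9}) + r(x_10)].
Sum ≈ 2.758216.

2.758216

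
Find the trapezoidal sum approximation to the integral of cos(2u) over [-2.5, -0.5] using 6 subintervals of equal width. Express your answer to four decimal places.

Δu = (-0.5 − (-2.5))/6 = 1/3.
f(-2.5) ≈ 0.2837, f(-13/6) ≈ -0.3700, f(-11/6) ≈ -0.8653, f(-1.5) ≈ -0.9900, f(-7/6) ≈ -0.6908, f(-5/6) ≈ -0.0957, f(-0.5) ≈ 0.5403.
T_6 = (Δu/2)·[f(u_0) + 2f(u_1) + ... + 2f(u_{5}) + f(u_6)].
Sum ≈ -0.8666.

-0.8666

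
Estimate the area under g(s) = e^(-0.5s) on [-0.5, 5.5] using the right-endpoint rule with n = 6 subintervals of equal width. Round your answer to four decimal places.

Δs = (5.5 − (-0.5))/6 = 1.
Right endpoints: 0.5, 1.5, 2.5, 3.5, 4.5, 5.5.
g(0.5) ≈ 0.7788, g(1.5) ≈ 0.4724, g(2.5) ≈ 0.2865, g(3.5) ≈ 0.1738, g(4.5) ≈ 0.1054, g(5.5) ≈ 0.0639.
Sum = Δs · [g(0.5) + g(1.5) + g(2.5) + ...].
Sum ≈ 1.8808.

1.8808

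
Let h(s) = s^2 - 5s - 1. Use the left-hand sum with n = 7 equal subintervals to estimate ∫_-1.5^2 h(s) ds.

0

Δs = (2 − (-1.5))/7 = 0.5.
Left endpoints: -1.5, -1, -0.5, 0, 0.5, 1, 1.5.
h(-1.5) = 8.75, h(-1) = 5, h(-0.5) = 1.75, h(0) = -1, h(0.5) = -3.25, h(1) = -5, h(1.5) = -6.25.
Sum = Δs · [h(-1.5) + h(-1) + h(-0.5) + ...].
Sum = 0.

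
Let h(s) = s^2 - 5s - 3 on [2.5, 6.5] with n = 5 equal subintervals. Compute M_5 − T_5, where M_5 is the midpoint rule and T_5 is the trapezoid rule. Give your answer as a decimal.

M_5 = -15.88.
T_5 = -15.24.
M_5 − T_5 = -0.64.

-0.64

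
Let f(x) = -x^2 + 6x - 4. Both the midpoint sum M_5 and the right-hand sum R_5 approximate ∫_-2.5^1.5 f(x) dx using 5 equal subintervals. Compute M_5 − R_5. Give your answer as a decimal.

-10.56

M_5 = -34.12.
R_5 = -23.56.
M_5 − R_5 = -10.56.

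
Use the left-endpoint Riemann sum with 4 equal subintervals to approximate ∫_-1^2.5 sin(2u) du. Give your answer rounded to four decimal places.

-0.2340

Δu = (2.5 − (-1))/4 = 0.875.
Left endpoints: -1, -0.125, 0.75, 1.625.
f(-1) ≈ -0.9093, f(-0.125) ≈ -0.2474, f(0.75) ≈ 0.9975, f(1.625) ≈ -0.1082.
Sum = Δu · [f(-1) + f(-0.125) + f(0.75) + f(1.625)].
Sum ≈ -0.2340.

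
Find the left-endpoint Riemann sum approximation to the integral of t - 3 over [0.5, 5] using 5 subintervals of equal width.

-3.15

Δt = (5 − 0.5)/5 = 0.9.
Left endpoints: 0.5, 1.4, 2.3, 3.2, 4.1.
f(0.5) = -2.5, f(1.4) = -1.6, f(2.3) = -0.7, f(3.2) = 0.2, f(4.1) = 1.1.
Sum = Δt · [f(0.5) + f(1.4) + f(2.3) + f(3.2) + f(4.1)].
Sum = -3.15.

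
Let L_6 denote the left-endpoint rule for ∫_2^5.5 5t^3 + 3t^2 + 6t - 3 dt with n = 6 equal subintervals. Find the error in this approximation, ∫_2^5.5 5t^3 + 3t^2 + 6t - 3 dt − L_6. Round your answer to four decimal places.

Exact integral: ∫_2^5.5 f(t) dt = 1350.453125.
L_6 ≈ 1102.156684.
Error ≈ 1350.453125 − 1102.156684 ≈ 248.2964.

248.2964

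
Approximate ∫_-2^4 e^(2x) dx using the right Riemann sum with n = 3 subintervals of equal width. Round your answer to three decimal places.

Δx = (4 − (-2))/3 = 2.
Right endpoints: 0, 2, 4.
f(0) ≈ 1.000, f(2) ≈ 54.598, f(4) ≈ 2980.958.
Sum = Δx · [f(0) + f(2) + f(4)].
Sum ≈ 6073.112.

6073.112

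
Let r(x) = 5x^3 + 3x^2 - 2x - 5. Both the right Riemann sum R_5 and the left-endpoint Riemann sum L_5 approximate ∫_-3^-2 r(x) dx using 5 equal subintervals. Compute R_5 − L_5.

R_5 = -54.68.
L_5 = -70.28.
R_5 − L_5 = 15.6.

15.6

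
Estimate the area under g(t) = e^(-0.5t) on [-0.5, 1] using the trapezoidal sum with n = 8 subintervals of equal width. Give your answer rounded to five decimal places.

Δt = (1 − (-0.5))/8 = 0.1875.
g(-0.5) ≈ 1.28403, g(-0.3125) ≈ 1.16912, g(-0.125) ≈ 1.06449, g(0.0625) ≈ 0.96923, g(0.25) ≈ 0.88250, g(0.4375) ≈ 0.80352, g(0.625) ≈ 0.73162, g(0.8125) ≈ 0.66614, g(1) ≈ 0.60653.
T_8 = (Δt/2)·[g(t_0) + 2g(t_1) + ... + 2g(t_{7}) + g(t_8)].
Sum ≈ 1.35598.

1.35598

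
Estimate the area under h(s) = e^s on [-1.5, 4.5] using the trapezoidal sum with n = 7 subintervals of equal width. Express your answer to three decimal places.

95.225

Δs = (4.5 − (-1.5))/7 = 6/7.
h(-1.5) ≈ 0.223, h(-9/14) ≈ 0.526, h(3/14) ≈ 1.239, h(15/14) ≈ 2.920, h(27/14) ≈ 6.880, h(39/14) ≈ 16.211, h(51/14) ≈ 38.201, h(4.5) ≈ 90.017.
T_7 = (Δs/2)·[h(s_0) + 2h(s_1) + ... + 2h(s_{6}) + h(s_7)].
Sum ≈ 95.225.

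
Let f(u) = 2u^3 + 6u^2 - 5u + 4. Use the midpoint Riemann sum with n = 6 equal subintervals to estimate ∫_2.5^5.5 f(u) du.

Δu = (5.5 − 2.5)/6 = 0.5.
Midpoints: 2.75, 3.25, 3.75, 4.25, 4.75, 5.25.
f(2.75) = 77.21875, f(3.25) = 119.78125, f(3.75) = 175.09375, f(4.25) = 244.65625, f(4.75) = 329.96875, f(5.25) = 432.53125.
Sum = Δu · [f(2.75) + f(3.25) + f(3.75) + ...].
Sum = 689.625.

689.625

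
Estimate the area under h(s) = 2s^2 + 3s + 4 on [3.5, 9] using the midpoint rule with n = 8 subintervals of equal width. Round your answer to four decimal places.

Δs = (9 − 3.5)/8 = 0.6875.
Midpoints: 3.84375, 4.53125, 5.21875, 5.90625, 6.59375, 7.28125, 7.96875, 8.65625.
h(3.84375) = 23081/512, h(4.53125) = 30033/512, h(5.21875) = 37953/512, h(5.90625) = 46841/512, h(6.59375) = 56697/512, h(7.28125) = 67521/512, h(7.96875) = 79313/512, h(8.65625) = 92073/512.
Sum = Δs · [h(3.84375) + h(4.53125) + h(5.21875) + ...].
Sum ≈ 582.1084.

582.1084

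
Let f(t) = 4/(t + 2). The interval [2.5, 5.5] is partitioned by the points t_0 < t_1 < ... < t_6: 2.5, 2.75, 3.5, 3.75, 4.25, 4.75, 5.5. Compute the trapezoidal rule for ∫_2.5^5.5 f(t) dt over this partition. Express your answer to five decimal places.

Subinterval widths: 0.25, 0.75, 0.25, 0.5, 0.5, 0.75.
f(2.5) = 8/9, f(2.75) = 16/19, f(3.5) = 8/11, f(3.75) = 16/23, f(4.25) = 0.64, f(4.75) = 16/27, f(5.5) = 8/15.
On each subinterval the trapezoid contributes (Δt_i/2)·[f(t_{i-1}) + f(t_i)].
Sum ≈ 2.04704.

2.04704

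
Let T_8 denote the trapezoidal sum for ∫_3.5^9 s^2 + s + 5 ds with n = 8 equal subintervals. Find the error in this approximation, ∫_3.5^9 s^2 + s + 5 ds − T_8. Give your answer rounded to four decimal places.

Exact integral: ∫_3.5^9 f(s) ds ≈ 290.583333.
T_8 ≈ 291.016602.
Error ≈ 290.583333 − 291.016602 ≈ -0.4333.

-0.4333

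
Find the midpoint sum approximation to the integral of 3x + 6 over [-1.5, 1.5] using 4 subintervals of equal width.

Δx = (1.5 − (-1.5))/4 = 0.75.
Midpoints: -1.125, -0.375, 0.375, 1.125.
f(-1.125) = 2.625, f(-0.375) = 4.875, f(0.375) = 7.125, f(1.125) = 9.375.
Sum = Δx · [f(-1.125) + f(-0.375) + f(0.375) + f(1.125)].
Sum = 18.

18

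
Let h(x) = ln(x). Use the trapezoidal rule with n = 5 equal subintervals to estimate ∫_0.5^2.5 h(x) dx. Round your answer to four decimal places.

0.6165

Δx = (2.5 − 0.5)/5 = 0.4.
h(0.5) ≈ -0.6931, h(0.9) ≈ -0.1054, h(1.3) ≈ 0.2624, h(1.7) ≈ 0.5306, h(2.1) ≈ 0.7419, h(2.5) ≈ 0.9163.
T_5 = (Δx/2)·[h(x_0) + 2h(x_1) + ... + 2h(x_{4}) + h(x_5)].
Sum ≈ 0.6165.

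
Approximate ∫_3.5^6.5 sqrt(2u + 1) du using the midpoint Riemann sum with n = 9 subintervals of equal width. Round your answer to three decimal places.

9.919

Δu = (6.5 − 3.5)/9 = 1/3.
Midpoints: 11/3, 4, 13/3, 14/3, 5, 16/3, 17/3, 6, 19/3.
f(11/3) ≈ 2.887, f(4) ≈ 3.000, f(13/3) ≈ 3.109, f(14/3) ≈ 3.215, f(5) ≈ 3.317, f(16/3) ≈ 3.416, f(17/3) ≈ 3.512, f(6) ≈ 3.606, f(19/3) ≈ 3.697.
Sum = Δu · [f(11/3) + f(4) + f(13/3) + ...].
Sum ≈ 9.919.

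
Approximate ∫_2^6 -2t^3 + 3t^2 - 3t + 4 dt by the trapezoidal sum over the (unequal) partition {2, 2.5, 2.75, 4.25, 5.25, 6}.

Subinterval widths: 0.5, 0.25, 1.5, 1, 0.75.
f(2) = -6, f(2.5) = -16, f(2.75) = -23.15625, f(4.25) = -108.09375, f(5.25) = -218.46875, f(6) = -338.
On each subinterval the trapezoid contributes (Δt_i/2)·[f(t_{i-1}) + f(t_i)].
Sum = -480.7890625.

-480.7890625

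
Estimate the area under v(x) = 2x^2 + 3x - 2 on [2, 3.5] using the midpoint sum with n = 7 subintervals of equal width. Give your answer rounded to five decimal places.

32.61352

Δx = (3.5 − 2)/7 = 3/14.
Midpoints: 59/28, 65/28, 71/28, 2.75, 83/28, 89/28, 95/28.
v(59/28) = 5175/392, v(65/28) = 6171/392, v(71/28) = 7239/392, v(2.75) = 21.375, v(83/28) = 9591/392, v(89/28) = 10875/392, v(95/28) = 12231/392.
Sum = Δx · [v(59/28) + v(65/28) + v(71/28) + ...].
Sum ≈ 32.61352.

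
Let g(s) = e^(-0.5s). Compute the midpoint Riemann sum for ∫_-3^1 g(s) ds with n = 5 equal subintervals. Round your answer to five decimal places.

Δs = (1 − (-3))/5 = 0.8.
Midpoints: -2.6, -1.8, -1, -0.2, 0.6.
g(-2.6) ≈ 3.66930, g(-1.8) ≈ 2.45960, g(-1) ≈ 1.64872, g(-0.2) ≈ 1.10517, g(0.6) ≈ 0.74082.
Sum = Δs · [g(-2.6) + g(-1.8) + g(-1) + g(-0.2) + g(0.6)].
Sum ≈ 7.69889.

7.69889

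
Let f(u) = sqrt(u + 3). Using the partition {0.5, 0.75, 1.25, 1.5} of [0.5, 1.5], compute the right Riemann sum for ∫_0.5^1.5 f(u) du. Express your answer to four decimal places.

2.0452

Subinterval widths: 0.25, 0.5, 0.25.
Right endpoints: 0.75, 1.25, 1.5.
f(0.75) ≈ 1.9365, f(1.25) ≈ 2.0616, f(1.5) ≈ 2.1213.
Sum = Σ Δu_i · f(u_i).
Sum ≈ 2.0452.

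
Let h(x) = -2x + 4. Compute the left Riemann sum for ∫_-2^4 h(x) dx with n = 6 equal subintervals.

18

Δx = (4 − (-2))/6 = 1.
Left endpoints: -2, -1, 0, 1, 2, 3.
h(-2) = 8, h(-1) = 6, h(0) = 4, h(1) = 2, h(2) = 0, h(3) = -2.
Sum = Δx · [h(-2) + h(-1) + h(0) + ...].
Sum = 18.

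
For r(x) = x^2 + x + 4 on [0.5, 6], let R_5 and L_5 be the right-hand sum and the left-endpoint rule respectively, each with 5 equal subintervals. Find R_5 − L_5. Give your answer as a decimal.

R_5 = 135.63.
L_5 = 90.255.
R_5 − L_5 = 45.375.

45.375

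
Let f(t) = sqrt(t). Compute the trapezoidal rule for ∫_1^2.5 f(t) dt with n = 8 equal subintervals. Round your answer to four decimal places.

Δt = (2.5 − 1)/8 = 0.1875.
f(1) ≈ 1.0000, f(1.1875) ≈ 1.0897, f(1.375) ≈ 1.1726, f(1.5625) ≈ 1.2500, f(1.75) ≈ 1.3229, f(1.9375) ≈ 1.3919, f(2.125) ≈ 1.4577, f(2.3125) ≈ 1.5207, f(2.5) ≈ 1.5811.
T_8 = (Δt/2)·[f(t_0) + 2f(t_1) + ... + 2f(t_{7}) + f(t_8)].
Sum ≈ 1.9680.

1.9680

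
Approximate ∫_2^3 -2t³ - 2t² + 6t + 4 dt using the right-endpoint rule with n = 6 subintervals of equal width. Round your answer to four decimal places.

Δt = (3 − 2)/6 = 1/6.
Right endpoints: 13/6, 7/3, 2.5, 8/3, 17/6, 3.
f(13/6) = -1375/108, f(7/3) = -494/27, f(2.5) = -24.75, f(8/3) = -868/27, f(17/6) = -4379/108, f(3) = -50.
Sum = Δt · [f(13/6) + f(7/3) + f(2.5) + ...].
Sum ≈ -29.7454.

-29.7454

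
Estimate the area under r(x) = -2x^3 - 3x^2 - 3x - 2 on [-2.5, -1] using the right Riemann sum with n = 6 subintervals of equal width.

Δx = (-1 − (-2.5))/6 = 0.25.
Right endpoints: -2.25, -2, -1.75, -1.5, -1.25, -1.
r(-2.25) = 12.34375, r(-2) = 8, r(-1.75) = 4.78125, r(-1.5) = 2.5, r(-1.25) = 0.96875, r(-1) = 0.
Sum = Δx · [r(-2.25) + r(-2) + r(-1.75) + ...].
Sum = 7.1484375.

7.1484375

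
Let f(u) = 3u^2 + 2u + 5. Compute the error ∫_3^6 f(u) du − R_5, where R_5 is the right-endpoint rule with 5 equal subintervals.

Exact integral: ∫_3^6 f(u) du = 231.
R_5 = 257.64.
Error = 231 − 257.64 = -26.64.

-26.64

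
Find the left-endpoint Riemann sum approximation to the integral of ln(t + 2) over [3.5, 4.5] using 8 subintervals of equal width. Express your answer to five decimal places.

Δt = (4.5 − 3.5)/8 = 0.125.
Left endpoints: 3.5, 3.625, 3.75, 3.875, 4, 4.125, 4.25, 4.375.
f(3.5) ≈ 1.70475, f(3.625) ≈ 1.72722, f(3.75) ≈ 1.74920, f(3.875) ≈ 1.77071, f(4) ≈ 1.79176, f(4.125) ≈ 1.81238, f(4.25) ≈ 1.83258, f(4.375) ≈ 1.85238.
Sum = Δt · [f(3.5) + f(3.625) + f(3.75) + ...].
Sum ≈ 1.78012.

1.78012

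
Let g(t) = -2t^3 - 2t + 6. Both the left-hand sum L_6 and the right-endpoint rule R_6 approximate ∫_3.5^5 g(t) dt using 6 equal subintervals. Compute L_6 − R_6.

41.8125

L_6 = -220.7109375.
R_6 = -262.5234375.
L_6 − R_6 = 41.8125.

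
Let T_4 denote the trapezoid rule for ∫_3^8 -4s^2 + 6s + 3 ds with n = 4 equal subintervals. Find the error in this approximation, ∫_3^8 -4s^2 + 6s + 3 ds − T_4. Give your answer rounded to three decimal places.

Exact integral: ∫_3^8 f(s) ds ≈ -466.66667.
T_4 = -471.875.
Error ≈ -466.66667 − (-471.875) ≈ 5.208.

5.208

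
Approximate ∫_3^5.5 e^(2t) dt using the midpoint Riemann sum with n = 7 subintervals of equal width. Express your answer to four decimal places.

29112.5091

Δt = (5.5 − 3)/7 = 5/14.
Midpoints: 89/28, 99/28, 109/28, 4.25, 129/28, 139/28, 149/28.
f(89/28) ≈ 576.5966, f(99/28) ≈ 1177.8294, f(109/28) ≈ 2405.9841, f(4.25) ≈ 4914.7688, f(129/28) ≈ 10039.5314, f(139/28) ≈ 20508.0225, f(149/28) ≈ 41892.2927.
Sum = Δt · [f(89/28) + f(99/28) + f(109/28) + ...].
Sum ≈ 29112.5091.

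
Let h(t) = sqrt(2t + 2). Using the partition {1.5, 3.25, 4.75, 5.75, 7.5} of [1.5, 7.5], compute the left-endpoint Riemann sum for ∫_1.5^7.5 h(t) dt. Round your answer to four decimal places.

Subinterval widths: 1.75, 1.5, 1, 1.75.
Left endpoints: 1.5, 3.25, 4.75, 5.75.
h(1.5) ≈ 2.2361, h(3.25) ≈ 2.9155, h(4.75) ≈ 3.3912, h(5.75) ≈ 3.6742.
Sum = Σ Δt_i · h(t_i).
Sum ≈ 18.1074.

18.1074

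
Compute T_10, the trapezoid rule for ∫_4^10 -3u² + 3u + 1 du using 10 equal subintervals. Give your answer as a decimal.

-805.08

Δu = (10 − 4)/10 = 0.6.
f(4) = -35, f(4.6) = -48.68, f(5.2) = -64.52, f(5.8) = -82.52, f(6.4) = -102.68, f(7) = -125, f(7.6) = -149.48, f(8.2) = -176.12, f(8.8) = -204.92, f(9.4) = -235.88, f(10) = -269.
T_10 = (Δu/2)·[f(u_0) + 2f(u_1) + ... + 2f(u_{9}) + f(u_10)].
Sum = -805.08.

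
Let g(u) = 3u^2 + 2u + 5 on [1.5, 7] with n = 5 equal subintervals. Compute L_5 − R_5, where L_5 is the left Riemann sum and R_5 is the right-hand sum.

-166.375

L_5 = 334.015.
R_5 = 500.39.
L_5 − R_5 = -166.375.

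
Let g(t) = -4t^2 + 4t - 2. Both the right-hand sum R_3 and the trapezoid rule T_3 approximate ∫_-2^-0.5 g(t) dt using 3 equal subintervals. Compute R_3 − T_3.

R_3 = -16.
T_3 = -21.25.
R_3 − T_3 = 5.25.

5.25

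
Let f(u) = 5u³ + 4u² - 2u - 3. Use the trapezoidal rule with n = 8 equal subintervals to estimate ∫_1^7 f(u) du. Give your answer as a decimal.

3426

Δu = (7 − 1)/8 = 0.75.
f(1) = 4, f(1.75) = 32.546875, f(2.5) = 95.125, f(3.25) = 204.390625, f(4) = 373, f(4.75) = 613.609375, f(5.5) = 938.875, f(6.25) = 1361.453125, f(7) = 1894.
T_8 = (Δu/2)·[f(u_0) + 2f(u_1) + ... + 2f(u_{7}) + f(u_8)].
Sum = 3426.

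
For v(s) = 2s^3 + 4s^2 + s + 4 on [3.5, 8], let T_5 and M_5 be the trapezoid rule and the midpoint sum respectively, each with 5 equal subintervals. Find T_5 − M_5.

35.083125

T_5 = 2665.7325.
M_5 = 2630.649375.
T_5 − M_5 = 35.083125.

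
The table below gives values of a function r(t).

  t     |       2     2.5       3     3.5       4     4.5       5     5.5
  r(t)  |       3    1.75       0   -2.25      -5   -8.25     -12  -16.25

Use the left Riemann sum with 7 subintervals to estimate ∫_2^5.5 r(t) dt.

-11.375

Δt = 0.5.
Sum = 0.5·[3 + 1.75 + 0 + (-2.25) + (-5) + (-8.25) + (-12)] = -11.375.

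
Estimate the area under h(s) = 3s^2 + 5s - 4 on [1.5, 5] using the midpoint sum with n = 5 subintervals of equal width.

Δs = (5 − 1.5)/5 = 0.7.
Midpoints: 1.85, 2.55, 3.25, 3.95, 4.65.
h(1.85) = 15.5175, h(2.55) = 28.2575, h(3.25) = 43.9375, h(3.95) = 62.5575, h(4.65) = 84.1175.
Sum = Δs · [h(1.85) + h(2.55) + h(3.25) + h(3.95) + h(4.65)].
Sum = 164.07125.

164.07125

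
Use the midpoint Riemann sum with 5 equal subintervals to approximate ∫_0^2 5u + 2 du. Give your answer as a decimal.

14

Δu = (2 − 0)/5 = 0.4.
Midpoints: 0.2, 0.6, 1, 1.4, 1.8.
f(0.2) = 3, f(0.6) = 5, f(1) = 7, f(1.4) = 9, f(1.8) = 11.
Sum = Δu · [f(0.2) + f(0.6) + f(1) + f(1.4) + f(1.8)].
Sum = 14.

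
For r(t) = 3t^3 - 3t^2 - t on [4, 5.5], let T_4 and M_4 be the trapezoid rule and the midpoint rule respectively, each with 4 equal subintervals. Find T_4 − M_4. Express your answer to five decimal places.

T_4 ≈ 386.1943359.
M_4 ≈ 384.0981445.
T_4 − M_4 ≈ 2.09619.

2.09619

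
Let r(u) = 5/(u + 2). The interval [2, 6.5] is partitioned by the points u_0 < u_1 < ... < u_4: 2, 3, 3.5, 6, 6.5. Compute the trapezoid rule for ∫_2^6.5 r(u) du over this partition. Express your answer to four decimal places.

3.8232

Subinterval widths: 1, 0.5, 2.5, 0.5.
r(2) = 1.25, r(3) = 1, r(3.5) = 10/11, r(6) = 0.625, r(6.5) = 10/17.
On each subinterval the trapezoid contributes (Δu_i/2)·[r(u_{i-1}) + r(u_i)].
Sum ≈ 3.8232.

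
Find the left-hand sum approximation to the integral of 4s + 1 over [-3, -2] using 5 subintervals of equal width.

Δs = (-2 − (-3))/5 = 0.2.
Left endpoints: -3, -2.8, -2.6, -2.4, -2.2.
f(-3) = -11, f(-2.8) = -10.2, f(-2.6) = -9.4, f(-2.4) = -8.6, f(-2.2) = -7.8.
Sum = Δs · [f(-3) + f(-2.8) + f(-2.6) + f(-2.4) + f(-2.2)].
Sum = -9.4.

-9.4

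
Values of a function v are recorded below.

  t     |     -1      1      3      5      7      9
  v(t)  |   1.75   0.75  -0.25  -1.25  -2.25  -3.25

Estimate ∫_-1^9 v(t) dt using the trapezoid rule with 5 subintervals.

Δt = 2.
T_5 = (2/2)·[1.75 + 2·0.75 + 2·(-0.25) + 2·(-1.25) + 2·(-2.25) + (-3.25)] = -7.5.

-7.5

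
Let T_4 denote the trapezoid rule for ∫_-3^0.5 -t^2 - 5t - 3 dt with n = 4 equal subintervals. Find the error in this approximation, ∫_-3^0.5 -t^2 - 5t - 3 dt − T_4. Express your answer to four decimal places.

Exact integral: ∫_-3^0.5 f(t) dt ≈ 2.333333.
T_4 = 1.88671875.
Error ≈ 2.333333 − 1.88671875 ≈ 0.4466.

0.4466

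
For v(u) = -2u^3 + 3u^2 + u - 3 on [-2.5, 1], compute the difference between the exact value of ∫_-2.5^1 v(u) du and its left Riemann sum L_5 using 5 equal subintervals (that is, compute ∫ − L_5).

Exact integral: ∫_-2.5^1 v(u) du = 22.53125.
L_5 = 40.6.
Error = 22.53125 − 40.6 = -18.06875.

-18.06875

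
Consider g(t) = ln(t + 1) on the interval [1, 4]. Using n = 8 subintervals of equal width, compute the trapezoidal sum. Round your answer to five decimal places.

Δt = (4 − 1)/8 = 0.375.
g(1) ≈ 0.69315, g(1.375) ≈ 0.86500, g(1.75) ≈ 1.01160, g(2.125) ≈ 1.13943, g(2.5) ≈ 1.25276, g(2.875) ≈ 1.35455, g(3.25) ≈ 1.44692, g(3.625) ≈ 1.53148, g(4) ≈ 1.60944.
T_8 = (Δt/2)·[g(t_0) + 2g(t_1) + ... + 2g(t_{7}) + g(t_8)].
Sum ≈ 3.65739.

3.65739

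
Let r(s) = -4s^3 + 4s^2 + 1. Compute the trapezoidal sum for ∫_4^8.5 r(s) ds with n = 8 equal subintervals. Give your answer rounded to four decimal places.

-4242.9111

Δs = (8.5 − 4)/8 = 0.5625.
r(4) = -191, r(4.5625) = -302729/1024, r(5.125) = -432.3828125, r(5.6875) = -620051/1024, r(6.25) = -819.3125, r(6.8125) = -1103909/1024, r(7.375) = -1385.9609375, r(7.9375) = -1789295/1024, r(8.5) = -2166.5.
T_8 = (Δs/2)·[r(s_0) + 2r(s_1) + ... + 2r(s_{7}) + r(s_8)].
Sum ≈ -4242.9111.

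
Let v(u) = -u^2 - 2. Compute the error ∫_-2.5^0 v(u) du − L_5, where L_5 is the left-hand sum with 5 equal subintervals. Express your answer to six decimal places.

Exact integral: ∫_-2.5^0 v(u) du ≈ -10.20833333.
L_5 = -11.875.
Error ≈ -10.20833333 − (-11.875) ≈ 1.666667.

1.666667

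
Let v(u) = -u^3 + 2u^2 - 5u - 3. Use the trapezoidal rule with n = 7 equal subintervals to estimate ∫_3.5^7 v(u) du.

Δu = (7 − 3.5)/7 = 0.5.
v(3.5) = -38.875, v(4) = -55, v(4.5) = -76.125, v(5) = -103, v(5.5) = -136.375, v(6) = -177, v(6.5) = -225.625, v(7) = -283.
T_7 = (Δu/2)·[v(u_0) + 2v(u_1) + ... + 2v(u_{6}) + v(u_7)].
Sum = -467.03125.

-467.03125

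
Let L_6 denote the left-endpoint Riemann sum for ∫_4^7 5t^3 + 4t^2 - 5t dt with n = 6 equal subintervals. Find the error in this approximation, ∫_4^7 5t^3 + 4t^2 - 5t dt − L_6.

367.1875

Exact integral: ∫_4^7 f(t) dt = 2970.75.
L_6 = 2603.5625.
Error = 2970.75 − 2603.5625 = 367.1875.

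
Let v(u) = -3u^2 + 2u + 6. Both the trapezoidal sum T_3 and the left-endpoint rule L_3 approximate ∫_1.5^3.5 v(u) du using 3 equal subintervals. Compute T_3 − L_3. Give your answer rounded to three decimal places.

-8.667

T_3 ≈ -17.94444.
L_3 ≈ -9.27778.
T_3 − L_3 ≈ -8.667.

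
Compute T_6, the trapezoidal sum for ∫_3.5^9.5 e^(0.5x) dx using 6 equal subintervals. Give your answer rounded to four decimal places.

Δx = (9.5 − 3.5)/6 = 1.
f(3.5) ≈ 5.7546, f(4.5) ≈ 9.4877, f(5.5) ≈ 15.6426, f(6.5) ≈ 25.7903, f(7.5) ≈ 42.5211, f(8.5) ≈ 70.1054, f(9.5) ≈ 115.5843.
T_6 = (Δx/2)·[f(x_0) + 2f(x_1) + ... + 2f(x_{5}) + f(x_6)].
Sum ≈ 224.2166.

224.2166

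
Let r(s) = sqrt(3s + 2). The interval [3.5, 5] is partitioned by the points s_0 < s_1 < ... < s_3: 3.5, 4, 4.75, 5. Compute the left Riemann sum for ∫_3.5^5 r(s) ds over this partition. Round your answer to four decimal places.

Subinterval widths: 0.5, 0.75, 0.25.
Left endpoints: 3.5, 4, 4.75.
r(3.5) ≈ 3.5355, r(4) ≈ 3.7417, r(4.75) ≈ 4.0311.
Sum = Σ Δs_i · r(s_i).
Sum ≈ 5.5818.

5.5818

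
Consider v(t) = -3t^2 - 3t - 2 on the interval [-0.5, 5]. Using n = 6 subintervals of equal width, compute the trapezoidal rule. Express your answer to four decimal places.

Δt = (5 − (-0.5))/6 = 11/12.
v(-0.5) = -1.25, v(5/12) = -181/48, v(4/3) = -34/3, v(2.25) = -23.9375, v(19/6) = -499/12, v(49/12) = -3085/48, v(5) = -92.
T_6 = (Δt/2)·[v(t_0) + 2v(t_1) + ... + 2v(t_{5}) + v(t_6)].
Sum ≈ -175.5608.

-175.5608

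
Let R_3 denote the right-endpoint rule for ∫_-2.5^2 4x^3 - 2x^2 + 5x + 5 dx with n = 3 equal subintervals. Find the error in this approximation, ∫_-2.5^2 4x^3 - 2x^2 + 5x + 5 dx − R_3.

-82.6875

Exact integral: ∫_-2.5^2 f(x) dx = -21.9375.
R_3 = 60.75.
Error = -21.9375 − 60.75 = -82.6875.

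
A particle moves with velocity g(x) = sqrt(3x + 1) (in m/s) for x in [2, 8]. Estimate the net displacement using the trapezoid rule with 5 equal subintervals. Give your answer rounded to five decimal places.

23.63034

Δx = (8 − 2)/5 = 1.2.
g(2) ≈ 2.64575, g(3.2) ≈ 3.25576, g(4.4) ≈ 3.76829, g(5.6) ≈ 4.21900, g(6.8) ≈ 4.62601, g(8) ≈ 5.00000.
T_5 = (Δx/2)·[g(x_0) + 2g(x_1) + ... + 2g(x_{4}) + g(x_5)].
Sum ≈ 23.63034.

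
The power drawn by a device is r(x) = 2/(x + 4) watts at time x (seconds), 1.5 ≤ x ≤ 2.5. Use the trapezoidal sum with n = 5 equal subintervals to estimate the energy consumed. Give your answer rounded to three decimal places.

Δx = (2.5 − 1.5)/5 = 0.2.
r(1.5) = 4/11, r(1.7) = 20/57, r(1.9) = 20/59, r(2.1) = 20/61, r(2.3) = 20/63, r(2.5) = 4/13.
T_5 = (Δx/2)·[r(x_0) + 2r(x_1) + ... + 2r(x_{4}) + r(x_5)].
Sum ≈ 0.334.

0.334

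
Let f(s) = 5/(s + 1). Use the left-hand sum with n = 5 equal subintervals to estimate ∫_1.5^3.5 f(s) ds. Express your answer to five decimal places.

Δs = (3.5 − 1.5)/5 = 0.4.
Left endpoints: 1.5, 1.9, 2.3, 2.7, 3.1.
f(1.5) = 2, f(1.9) = 50/29, f(2.3) = 50/33, f(2.7) = 50/37, f(3.1) = 50/41.
Sum = Δs · [f(1.5) + f(1.9) + f(2.3) + f(2.7) + f(3.1)].
Sum ≈ 3.12406.

3.12406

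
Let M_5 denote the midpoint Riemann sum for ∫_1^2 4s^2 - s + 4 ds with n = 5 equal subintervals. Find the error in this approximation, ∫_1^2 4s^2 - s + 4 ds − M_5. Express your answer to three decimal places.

0.013

Exact integral: ∫_1^2 f(s) ds ≈ 11.83333.
M_5 = 11.82.
Error ≈ 11.83333 − 11.82 ≈ 0.013.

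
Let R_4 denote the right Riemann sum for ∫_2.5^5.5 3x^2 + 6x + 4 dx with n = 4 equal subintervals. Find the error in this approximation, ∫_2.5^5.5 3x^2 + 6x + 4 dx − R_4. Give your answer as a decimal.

Exact integral: ∫_2.5^5.5 f(x) dx = 234.75.
R_4 = 269.34375.
Error = 234.75 − 269.34375 = -34.59375.

-34.59375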